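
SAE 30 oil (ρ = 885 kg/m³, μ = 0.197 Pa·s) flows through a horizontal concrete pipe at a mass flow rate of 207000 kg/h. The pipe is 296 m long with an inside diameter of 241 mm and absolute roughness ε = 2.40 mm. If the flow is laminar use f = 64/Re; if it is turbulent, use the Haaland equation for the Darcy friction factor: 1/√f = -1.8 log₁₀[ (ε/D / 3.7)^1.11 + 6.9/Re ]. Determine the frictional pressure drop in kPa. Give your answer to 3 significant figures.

ṁ = 207000 kg/h = 207000/3600 = 57.5 kg/s.
A = πD²/4 = π(0.241)²/4 = 0.04562 m²; mean velocity V = ṁ/(ρA) = 57.5/(885 · 0.04562) = 1.424 m/s.
Reynolds number Re = ρVD/μ = 885 · 1.424 · 0.241 / 0.197 = 1542.
Re < 2300 → laminar flow, so f = 64/Re = 64/1542 = 0.0415 (the turbulent correlation is not needed).
Darcy-Weisbach: ΔP = f(L/D)(ρV²/2) = 0.0415·(296/0.241)·(885·1.424²/2) = 0.0415·1228·897.7 = 4.576e+04 Pa.
ΔP = 4.576e+04 Pa = 45.8 kPa.

ΔP ≈ 45.8 kPa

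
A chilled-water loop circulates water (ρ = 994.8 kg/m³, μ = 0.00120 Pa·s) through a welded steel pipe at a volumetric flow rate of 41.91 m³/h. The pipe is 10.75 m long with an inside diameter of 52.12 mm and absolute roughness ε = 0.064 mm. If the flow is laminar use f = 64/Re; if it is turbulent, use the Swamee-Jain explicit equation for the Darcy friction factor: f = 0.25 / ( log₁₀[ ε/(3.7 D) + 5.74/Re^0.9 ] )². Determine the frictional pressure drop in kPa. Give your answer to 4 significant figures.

ΔP ≈ 66.80 kPa

Q = 41.91 m³/h = 41.91/3600 = 0.01164 m³/s.
Cross-sectional area A = πD²/4 = π(0.05212)²/4 = 0.002134 m²; mean velocity V = Q/A = 0.01164/0.002134 = 5.457 m/s.
Reynolds number Re = ρVD/μ = 994.8 · 5.457 · 0.05212 / 0.0012 = 2.358e+05.
Re > 4000 → turbulent. Relative roughness ε/D = 6.4e-05/0.05212 = 0.00123. Swamee-Jain: f = 0.25/(log₁₀[0.00123/3.7 + 5.74/2.358e+05^0.9])² = 0.25/(log₁₀[0.000332 + 8.39e-05])² = 0.25/(-3.381)² = 0.02187.
Darcy-Weisbach: ΔP = f(L/D)(ρV²/2) = 0.02187·(10.75/0.05212)·(994.8·5.457²/2) = 0.02187·206.3·1.481e+04 = 6.68e+04 Pa.
ΔP = 6.68e+04 Pa = 66.80 kPa.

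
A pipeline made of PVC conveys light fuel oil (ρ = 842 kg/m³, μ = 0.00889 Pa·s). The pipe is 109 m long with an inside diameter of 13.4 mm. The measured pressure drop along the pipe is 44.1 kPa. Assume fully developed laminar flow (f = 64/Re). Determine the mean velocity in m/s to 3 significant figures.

V ≈ 0.255 m/s

For laminar flow, f = 64/Re with Re = ρVD/μ, so Darcy-Weisbach reduces to ΔP = 32μLV/D². Solving for V: V = ΔP·D²/(32μL) = 4.41e+04·(0.0134)²/(32·0.00889·109) = 0.2554 m/s.
Check: Re = ρVD/μ = 842·0.2554·0.0134/0.00889 = 324.1 < 2300, so the laminar assumption holds.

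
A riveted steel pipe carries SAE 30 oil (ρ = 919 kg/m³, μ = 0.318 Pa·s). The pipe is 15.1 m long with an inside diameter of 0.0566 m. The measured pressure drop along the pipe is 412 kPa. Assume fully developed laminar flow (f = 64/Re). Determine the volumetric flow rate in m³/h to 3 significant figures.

Q ≈ 77.8 m³/h

For laminar flow, f = 64/Re with Re = ρVD/μ, so Darcy-Weisbach reduces to ΔP = 32μLV/D². Solving for V: V = ΔP·D²/(32μL) = 4.12e+05·(0.0566)²/(32·0.318·15.1) = 8.59 m/s.
Check: Re = ρVD/μ = 919·8.59·0.0566/0.318 = 1405 < 2300, so the laminar assumption holds.
Q = V·A = 8.59·(π/4·0.0566²) = 0.02161 m³/s = 77.8 m³/h.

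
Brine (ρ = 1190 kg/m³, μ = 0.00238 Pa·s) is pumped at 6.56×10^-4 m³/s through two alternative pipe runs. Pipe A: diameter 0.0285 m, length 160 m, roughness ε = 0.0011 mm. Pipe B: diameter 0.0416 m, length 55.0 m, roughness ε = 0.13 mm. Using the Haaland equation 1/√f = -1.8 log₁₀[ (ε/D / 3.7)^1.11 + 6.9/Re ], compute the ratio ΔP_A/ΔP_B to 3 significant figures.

Pipe A: V = Q/A = 0.000656/0.0006379 = 1.028 m/s; Re = 1.465e+04; ε/D = 3.86e-05; Haaland → f = 0.02793; ΔP_A = f(L/D)(ρV²/2) = 9.865e+04 Pa.
Pipe B: V = Q/A = 0.000656/0.001359 = 0.4826 m/s; Re = 1.004e+04; ε/D = 0.00313; Haaland → f = 0.03502; ΔP_B = f(L/D)(ρV²/2) = 6418 Pa.
ΔP_A/ΔP_B = 9.865e+04/6418 = 15.4.

ΔP_A/ΔP_B ≈ 15.4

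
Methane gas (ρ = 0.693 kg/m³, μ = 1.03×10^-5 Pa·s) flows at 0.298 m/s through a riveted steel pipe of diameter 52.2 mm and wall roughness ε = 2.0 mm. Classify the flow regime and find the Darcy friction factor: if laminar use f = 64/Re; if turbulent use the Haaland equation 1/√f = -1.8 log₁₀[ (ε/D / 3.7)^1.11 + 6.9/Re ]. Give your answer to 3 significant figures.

Re = ρVD/μ = 0.693·0.298·0.0522/1.03e-05 = 1047.
Re < 2300 → laminar, so f = 64/Re = 0.06115 (roughness is irrelevant in laminar flow).

f ≈ 0.0612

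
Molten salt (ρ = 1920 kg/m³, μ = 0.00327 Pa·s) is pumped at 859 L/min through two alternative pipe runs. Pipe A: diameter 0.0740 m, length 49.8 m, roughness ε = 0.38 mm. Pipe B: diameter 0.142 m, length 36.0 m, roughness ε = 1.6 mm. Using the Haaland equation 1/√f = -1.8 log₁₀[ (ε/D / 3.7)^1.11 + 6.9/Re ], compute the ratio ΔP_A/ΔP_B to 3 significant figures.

Pipe A: V = Q/A = 0.01432/0.004301 = 3.329 m/s; Re = 1.446e+05; ε/D = 0.00514; Haaland → f = 0.03126; ΔP_A = f(L/D)(ρV²/2) = 2.238e+05 Pa.
Pipe B: V = Q/A = 0.01432/0.01584 = 0.904 m/s; Re = 7.537e+04; ε/D = 0.0113; Haaland → f = 0.04025; ΔP_B = f(L/D)(ρV²/2) = 8006 Pa.
ΔP_A/ΔP_B = 2.238e+05/8006 = 28.0.

ΔP_A/ΔP_B ≈ 28.0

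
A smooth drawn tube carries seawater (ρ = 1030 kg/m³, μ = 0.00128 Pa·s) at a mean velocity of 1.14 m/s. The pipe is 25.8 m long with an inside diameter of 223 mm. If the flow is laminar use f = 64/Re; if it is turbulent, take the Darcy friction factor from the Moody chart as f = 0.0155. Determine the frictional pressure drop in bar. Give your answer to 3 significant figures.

Reynolds number Re = ρVD/μ = 1030 · 1.14 · 0.223 / 0.00128 = 2.046e+05.
Re > 4000 → turbulent; use the Moody-chart value f = 0.0155.
Darcy-Weisbach: ΔP = f(L/D)(ρV²/2) = 0.0155·(25.8/0.223)·(1030·1.14²/2) = 0.0155·115.7·669.3 = 1200 Pa.
ΔP = 1200 Pa = 0.0120 bar.

ΔP ≈ 0.0120 bar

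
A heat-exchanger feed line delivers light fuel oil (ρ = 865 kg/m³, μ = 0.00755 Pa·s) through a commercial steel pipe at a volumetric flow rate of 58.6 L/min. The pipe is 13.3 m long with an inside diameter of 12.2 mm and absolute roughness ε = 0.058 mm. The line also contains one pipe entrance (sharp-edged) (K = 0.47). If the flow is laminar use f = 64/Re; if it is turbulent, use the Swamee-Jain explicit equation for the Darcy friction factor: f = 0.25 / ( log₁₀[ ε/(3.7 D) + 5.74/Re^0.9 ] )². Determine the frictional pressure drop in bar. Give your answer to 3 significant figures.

Q = 58.6 L/min = 58.6/60000 = 0.0009767 m³/s.
Cross-sectional area A = πD²/4 = π(0.0122)²/4 = 0.0001169 m²; mean velocity V = Q/A = 0.0009767/0.0001169 = 8.355 m/s.
Reynolds number Re = ρVD/μ = 865 · 8.355 · 0.0122 / 0.00755 = 1.168e+04.
Re > 4000 → turbulent. Relative roughness ε/D = 5.8e-05/0.0122 = 0.00475. Swamee-Jain: f = 0.25/(log₁₀[0.00475/3.7 + 5.74/1.168e+04^0.9])² = 0.25/(log₁₀[0.00128 + 0.00125])² = 0.25/(-2.595)² = 0.03711.
Total minor-loss coefficient ΣK = 1·0.47 = 0.47.
ΔP = [f·L/D + ΣK]·(ρV²/2) = [0.03711·13.3/0.0122 + 0.47]·(865·8.355²/2) = [40.46 + 0.47]·3.019e+04 = 1.236e+06 Pa.
ΔP = 1.236e+06 Pa = 12.4 bar.

ΔP ≈ 12.4 bar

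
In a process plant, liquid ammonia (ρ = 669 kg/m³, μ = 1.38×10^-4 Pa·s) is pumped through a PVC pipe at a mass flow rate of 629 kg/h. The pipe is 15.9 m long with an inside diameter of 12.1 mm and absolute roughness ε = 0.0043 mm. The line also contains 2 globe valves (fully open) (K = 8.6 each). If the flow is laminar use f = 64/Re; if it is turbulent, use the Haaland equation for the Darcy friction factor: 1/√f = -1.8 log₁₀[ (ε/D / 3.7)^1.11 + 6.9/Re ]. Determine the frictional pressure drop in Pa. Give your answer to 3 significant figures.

ΔP ≈ 72100 Pa

ṁ = 629 kg/h = 629/3600 = 0.1747 kg/s.
A = πD²/4 = π(0.0121)²/4 = 0.000115 m²; mean velocity V = ṁ/(ρA) = 0.1747/(669 · 0.000115) = 2.271 m/s.
Reynolds number Re = ρVD/μ = 669 · 2.271 · 0.0121 / 0.000138 = 1.332e+05.
Re > 4000 → turbulent. Relative roughness ε/D = 4.3e-06/0.0121 = 0.000355. Haaland: 1/√f = -1.8 log₁₀[(0.000355/3.7)^1.11 + 6.9/1.332e+05] = -1.8 log₁₀[3.47e-05 + 5.18e-05] = 7.313, so f = 0.0187.
Total minor-loss coefficient ΣK = 2·8.6 = 17.2.
ΔP = [f·L/D + ΣK]·(ρV²/2) = [0.0187·15.9/0.0121 + 17.2]·(669·2.271²/2) = [24.57 + 17.2]·1726 = 7.207e+04 Pa.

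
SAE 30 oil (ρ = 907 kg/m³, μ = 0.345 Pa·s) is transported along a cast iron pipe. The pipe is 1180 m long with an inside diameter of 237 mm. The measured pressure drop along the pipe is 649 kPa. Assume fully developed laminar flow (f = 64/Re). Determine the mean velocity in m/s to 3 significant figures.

For laminar flow, f = 64/Re with Re = ρVD/μ, so Darcy-Weisbach reduces to ΔP = 32μLV/D². Solving for V: V = ΔP·D²/(32μL) = 6.49e+05·(0.237)²/(32·0.345·1180) = 2.798 m/s.
Check: Re = ρVD/μ = 907·2.798·0.237/0.345 = 1744 < 2300, so the laminar assumption holds.

V ≈ 2.80 m/s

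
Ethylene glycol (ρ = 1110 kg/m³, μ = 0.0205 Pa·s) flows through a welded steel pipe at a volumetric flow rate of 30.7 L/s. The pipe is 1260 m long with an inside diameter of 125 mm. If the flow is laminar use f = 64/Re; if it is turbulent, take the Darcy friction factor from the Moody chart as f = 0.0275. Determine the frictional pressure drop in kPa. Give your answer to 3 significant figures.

Q = 30.7 L/s = 30.7/1000 = 0.0307 m³/s.
Cross-sectional area A = πD²/4 = π(0.125)²/4 = 0.01227 m²; mean velocity V = Q/A = 0.0307/0.01227 = 2.502 m/s.
Reynolds number Re = ρVD/μ = 1110 · 2.502 · 0.125 / 0.0205 = 1.693e+04.
Re > 4000 → turbulent; use the Moody-chart value f = 0.0275.
Darcy-Weisbach: ΔP = f(L/D)(ρV²/2) = 0.0275·(1260/0.125)·(1110·2.502²/2) = 0.0275·1.008e+04·3473 = 9.628e+05 Pa.
ΔP = 9.628e+05 Pa = 963 kPa.

ΔP ≈ 963 kPa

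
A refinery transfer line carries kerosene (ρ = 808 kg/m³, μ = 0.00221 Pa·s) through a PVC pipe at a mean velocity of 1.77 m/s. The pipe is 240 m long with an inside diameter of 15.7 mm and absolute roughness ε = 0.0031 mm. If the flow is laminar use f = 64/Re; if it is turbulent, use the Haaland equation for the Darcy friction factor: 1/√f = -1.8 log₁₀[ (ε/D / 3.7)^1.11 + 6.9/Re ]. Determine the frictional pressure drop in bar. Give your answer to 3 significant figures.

ΔP ≈ 5.99 bar

Reynolds number Re = ρVD/μ = 808 · 1.77 · 0.0157 / 0.00221 = 1.016e+04.
Re > 4000 → turbulent. Relative roughness ε/D = 3.1e-06/0.0157 = 0.000197. Haaland: 1/√f = -1.8 log₁₀[(0.000197/3.7)^1.11 + 6.9/1.016e+04] = -1.8 log₁₀[1.81e-05 + 0.000679] = 5.682, so f = 0.03097.
Darcy-Weisbach: ΔP = f(L/D)(ρV²/2) = 0.03097·(240/0.0157)·(808·1.77²/2) = 0.03097·1.529e+04·1266 = 5.993e+05 Pa.
ΔP = 5.993e+05 Pa = 5.99 bar.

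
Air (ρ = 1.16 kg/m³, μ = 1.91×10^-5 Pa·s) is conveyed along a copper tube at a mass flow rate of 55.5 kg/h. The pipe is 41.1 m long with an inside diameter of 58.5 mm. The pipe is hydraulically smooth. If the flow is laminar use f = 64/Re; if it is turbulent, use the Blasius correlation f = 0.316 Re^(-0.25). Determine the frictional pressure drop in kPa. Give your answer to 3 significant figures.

ΔP ≈ 0.273 kPa

ṁ = 55.5 kg/h = 55.5/3600 = 0.01542 kg/s.
A = πD²/4 = π(0.0585)²/4 = 0.002688 m²; mean velocity V = ṁ/(ρA) = 0.01542/(1.16 · 0.002688) = 4.945 m/s.
Reynolds number Re = ρVD/μ = 1.16 · 4.945 · 0.0585 / 1.91e-05 = 1.757e+04.
Re > 4000 → turbulent. Smooth-pipe (Blasius): f = 0.316 Re^(-0.25) = 0.316/(1.757e+04)^0.25 = 0.02745.
Darcy-Weisbach: ΔP = f(L/D)(ρV²/2) = 0.02745·(41.1/0.0585)·(1.16·4.945²/2) = 0.02745·702.6·14.18 = 273.5 Pa.
ΔP = 273.5 Pa = 0.273 kPa.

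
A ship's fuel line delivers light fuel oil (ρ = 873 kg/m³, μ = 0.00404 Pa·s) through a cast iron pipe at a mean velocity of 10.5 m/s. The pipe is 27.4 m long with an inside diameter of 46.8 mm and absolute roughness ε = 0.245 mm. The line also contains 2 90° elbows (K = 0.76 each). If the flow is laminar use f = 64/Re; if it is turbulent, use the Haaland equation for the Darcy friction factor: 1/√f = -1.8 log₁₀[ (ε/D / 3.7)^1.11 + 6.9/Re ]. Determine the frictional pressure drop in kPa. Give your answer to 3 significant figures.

Reynolds number Re = ρVD/μ = 873 · 10.5 · 0.0468 / 0.00404 = 1.062e+05.
Re > 4000 → turbulent. Relative roughness ε/D = 0.000245/0.0468 = 0.00524. Haaland: 1/√f = -1.8 log₁₀[(0.00524/3.7)^1.11 + 6.9/1.062e+05] = -1.8 log₁₀[0.000688 + 6.5e-05] = 5.622, so f = 0.03164.
Total minor-loss coefficient ΣK = 2·0.76 = 1.52.
ΔP = [f·L/D + ΣK]·(ρV²/2) = [0.03164·27.4/0.0468 + 1.52]·(873·10.5²/2) = [18.52 + 1.52]·4.812e+04 = 9.645e+05 Pa.
ΔP = 9.645e+05 Pa = 964 kPa.

ΔP ≈ 964 kPa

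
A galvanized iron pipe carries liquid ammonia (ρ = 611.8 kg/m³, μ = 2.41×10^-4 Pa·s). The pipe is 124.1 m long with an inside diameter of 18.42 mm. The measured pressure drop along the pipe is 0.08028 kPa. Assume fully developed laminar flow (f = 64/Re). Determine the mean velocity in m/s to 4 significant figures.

V ≈ 0.02846 m/s

For laminar flow, f = 64/Re with Re = ρVD/μ, so Darcy-Weisbach reduces to ΔP = 32μLV/D². Solving for V: V = ΔP·D²/(32μL) = 80.28·(0.01842)²/(32·0.000241·124.1) = 0.02846 m/s.
Check: Re = ρVD/μ = 611.8·0.02846·0.01842/0.000241 = 1331 < 2300, so the laminar assumption holds.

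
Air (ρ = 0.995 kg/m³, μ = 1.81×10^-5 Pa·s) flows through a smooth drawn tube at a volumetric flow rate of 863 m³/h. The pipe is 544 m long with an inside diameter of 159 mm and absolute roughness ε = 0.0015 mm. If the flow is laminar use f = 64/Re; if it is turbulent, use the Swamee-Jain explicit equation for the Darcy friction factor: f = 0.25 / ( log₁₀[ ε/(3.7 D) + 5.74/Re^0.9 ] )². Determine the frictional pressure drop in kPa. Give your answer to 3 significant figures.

ΔP ≈ 4.40 kPa

Q = 863 m³/h = 863/3600 = 0.2397 m³/s.
Cross-sectional area A = πD²/4 = π(0.159)²/4 = 0.01986 m²; mean velocity V = Q/A = 0.2397/0.01986 = 12.07 m/s.
Reynolds number Re = ρVD/μ = 0.995 · 12.07 · 0.159 / 1.81e-05 = 1.055e+05.
Re > 4000 → turbulent. Relative roughness ε/D = 1.5e-06/0.159 = 9.43e-06. Swamee-Jain: f = 0.25/(log₁₀[9.43e-06/3.7 + 5.74/1.055e+05^0.9])² = 0.25/(log₁₀[2.55e-06 + 0.000173])² = 0.25/(-3.756)² = 0.01772.
Darcy-Weisbach: ΔP = f(L/D)(ρV²/2) = 0.01772·(544/0.159)·(0.995·12.07²/2) = 0.01772·3421·72.52 = 4397 Pa.
ΔP = 4397 Pa = 4.40 kPa.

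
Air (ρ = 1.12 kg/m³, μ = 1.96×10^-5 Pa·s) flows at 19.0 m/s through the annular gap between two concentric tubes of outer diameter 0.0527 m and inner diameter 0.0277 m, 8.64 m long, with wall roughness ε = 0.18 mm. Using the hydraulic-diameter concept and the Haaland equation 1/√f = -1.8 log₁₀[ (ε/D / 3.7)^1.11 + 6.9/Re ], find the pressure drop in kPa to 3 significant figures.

ΔP ≈ 2.55 kPa

Hydraulic diameter D_h = 4A/P = D_o - D_i = 0.0527 - 0.0277 = 0.025 m.
Re = ρVD_h/μ = 1.12·19·0.025/1.96e-05 = 2.714e+04.
ε/D_h = 0.00018/0.025 = 0.0072; Haaland gives 1/√f = -1.8 log₁₀[0.000979+0.000254] = 5.236, so f = 0.03648.
ΔP = f(L/D_h)(ρV²/2) = 0.03648·8.64/0.025·202.2 = 2548 Pa.
ΔP = 2.55 kPa.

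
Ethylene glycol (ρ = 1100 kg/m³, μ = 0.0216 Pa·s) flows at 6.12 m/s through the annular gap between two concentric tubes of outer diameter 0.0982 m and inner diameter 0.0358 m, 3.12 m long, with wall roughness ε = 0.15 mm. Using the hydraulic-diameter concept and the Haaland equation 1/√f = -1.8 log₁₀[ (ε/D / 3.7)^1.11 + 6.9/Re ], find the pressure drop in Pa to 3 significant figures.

ΔP ≈ 31200 Pa

Hydraulic diameter D_h = 4A/P = D_o - D_i = 0.0982 - 0.0358 = 0.0624 m.
Re = ρVD_h/μ = 1100·6.12·0.0624/0.0216 = 1.945e+04.
ε/D_h = 0.00015/0.0624 = 0.0024; Haaland gives 1/√f = -1.8 log₁₀[0.00029+0.000355] = 5.743, so f = 0.03032.
ΔP = f(L/D_h)(ρV²/2) = 0.03032·3.12/0.0624·2.06e+04 = 3.123e+04 Pa.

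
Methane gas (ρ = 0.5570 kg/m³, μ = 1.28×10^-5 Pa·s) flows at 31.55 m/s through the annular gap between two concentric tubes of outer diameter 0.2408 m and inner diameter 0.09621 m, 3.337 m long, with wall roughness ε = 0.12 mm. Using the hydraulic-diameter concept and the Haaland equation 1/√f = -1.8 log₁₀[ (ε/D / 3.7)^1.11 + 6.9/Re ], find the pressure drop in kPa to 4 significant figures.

Hydraulic diameter D_h = 4A/P = D_o - D_i = 0.2408 - 0.09621 = 0.1446 m.
Re = ρVD_h/μ = 0.557·31.55·0.1446/1.28e-05 = 1.985e+05.
ε/D_h = 0.00012/0.1446 = 0.00083; Haaland gives 1/√f = -1.8 log₁₀[8.9e-05+3.48e-05] = 7.033, so f = 0.02022.
ΔP = f(L/D_h)(ρV²/2) = 0.02022·3.337/0.1446·277.2 = 129.3 Pa.
ΔP = 0.1293 kPa.

ΔP ≈ 0.1293 kPa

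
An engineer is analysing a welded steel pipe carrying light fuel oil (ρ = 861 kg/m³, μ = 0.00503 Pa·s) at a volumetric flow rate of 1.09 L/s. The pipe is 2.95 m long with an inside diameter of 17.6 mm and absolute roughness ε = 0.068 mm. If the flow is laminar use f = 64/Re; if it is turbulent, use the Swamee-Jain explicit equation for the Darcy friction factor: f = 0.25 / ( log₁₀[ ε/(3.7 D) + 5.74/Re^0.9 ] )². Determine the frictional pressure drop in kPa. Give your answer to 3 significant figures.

ΔP ≈ 50.8 kPa

Q = 1.09 L/s = 1.09/1000 = 0.00109 m³/s.
Cross-sectional area A = πD²/4 = π(0.0176)²/4 = 0.0002433 m²; mean velocity V = Q/A = 0.00109/0.0002433 = 4.48 m/s.
Reynolds number Re = ρVD/μ = 861 · 4.48 · 0.0176 / 0.00503 = 1.35e+04.
Re > 4000 → turbulent. Relative roughness ε/D = 6.8e-05/0.0176 = 0.00386. Swamee-Jain: f = 0.25/(log₁₀[0.00386/3.7 + 5.74/1.35e+04^0.9])² = 0.25/(log₁₀[0.00104 + 0.0011])² = 0.25/(-2.669)² = 0.03511.
Darcy-Weisbach: ΔP = f(L/D)(ρV²/2) = 0.03511·(2.95/0.0176)·(861·4.48²/2) = 0.03511·167.6·8642 = 5.085e+04 Pa.
ΔP = 5.085e+04 Pa = 50.8 kPa.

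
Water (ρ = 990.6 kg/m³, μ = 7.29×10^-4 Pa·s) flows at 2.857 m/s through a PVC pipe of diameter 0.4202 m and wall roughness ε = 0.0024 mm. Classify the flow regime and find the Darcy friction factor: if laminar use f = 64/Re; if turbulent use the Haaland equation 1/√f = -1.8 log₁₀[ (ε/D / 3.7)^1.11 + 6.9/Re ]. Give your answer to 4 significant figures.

Re = ρVD/μ = 990.6·2.857·0.4202/0.000729 = 1.631e+06.
Re > 4000 → turbulent. ε/D = 2.4e-06/0.4202 = 5.71e-06; Haaland: 1/√f = -1.8 log₁₀[3.54e-07 + 4.23e-06] = 9.61, so f = 0.01083.

f ≈ 0.01083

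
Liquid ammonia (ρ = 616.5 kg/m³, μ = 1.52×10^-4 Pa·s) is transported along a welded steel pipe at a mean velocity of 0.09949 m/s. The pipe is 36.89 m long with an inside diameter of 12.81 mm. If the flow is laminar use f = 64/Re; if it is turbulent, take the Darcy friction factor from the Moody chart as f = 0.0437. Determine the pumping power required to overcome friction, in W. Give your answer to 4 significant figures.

P ≈ 0.004923 W

Reynolds number Re = ρVD/μ = 616.5 · 0.09949 · 0.01281 / 0.000152 = 5169.
Re > 4000 → turbulent; use the Moody-chart value f = 0.0437.
Darcy-Weisbach: ΔP = f(L/D)(ρV²/2) = 0.0437·(36.89/0.01281)·(616.5·0.09949²/2) = 0.0437·2880·3.051 = 384 Pa.
Q = V·A = 0.09949·0.0001289 = 1.282e-05 m³/s.
Pumping power P = QΔP = 1.282e-05·384 = 0.0049235 W = 0.004923 W.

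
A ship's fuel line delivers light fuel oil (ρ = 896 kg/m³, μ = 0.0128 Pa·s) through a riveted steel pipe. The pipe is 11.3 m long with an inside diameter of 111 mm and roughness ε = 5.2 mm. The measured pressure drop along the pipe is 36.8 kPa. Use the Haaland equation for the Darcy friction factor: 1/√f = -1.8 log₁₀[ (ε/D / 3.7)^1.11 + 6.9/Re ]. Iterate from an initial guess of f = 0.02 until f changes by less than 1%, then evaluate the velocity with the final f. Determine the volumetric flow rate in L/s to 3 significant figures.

Q ≈ 32.7 L/s

Rearranging Darcy-Weisbach: V = √(2·ΔP·D/(f·L·ρ)). With ε/D = 0.0052/0.111 = 0.0468, iterate starting from f = 0.02:
  f = 0.02 → V = √(2·3.68e+04·0.111/(0.02·11.3·896)) = 6.352 m/s; Re = ρVD/μ = 4.935e+04; f → 0.07008
  f = 0.07008 → V = 3.393 m/s; Re = 2.636e+04; f → 0.07053
Converged (Δf/f < 1%). With the final f = 0.07053: V = √(2·3.68e+04·0.111/(0.07053·11.3·896)) = 3.382 m/s.
Q = V·A = 3.382·(π/4·0.111²) = 0.03273 m³/s = 32.7 L/s.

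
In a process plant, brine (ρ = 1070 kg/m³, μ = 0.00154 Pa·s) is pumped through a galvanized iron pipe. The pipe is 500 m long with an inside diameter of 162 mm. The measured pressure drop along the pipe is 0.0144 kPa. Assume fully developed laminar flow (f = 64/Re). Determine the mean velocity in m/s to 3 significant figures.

V ≈ 0.0153 m/s

For laminar flow, f = 64/Re with Re = ρVD/μ, so Darcy-Weisbach reduces to ΔP = 32μLV/D². Solving for V: V = ΔP·D²/(32μL) = 14.4·(0.162)²/(32·0.00154·500) = 0.01534 m/s.
Check: Re = ρVD/μ = 1070·0.01534·0.162/0.00154 = 1726 < 2300, so the laminar assumption holds.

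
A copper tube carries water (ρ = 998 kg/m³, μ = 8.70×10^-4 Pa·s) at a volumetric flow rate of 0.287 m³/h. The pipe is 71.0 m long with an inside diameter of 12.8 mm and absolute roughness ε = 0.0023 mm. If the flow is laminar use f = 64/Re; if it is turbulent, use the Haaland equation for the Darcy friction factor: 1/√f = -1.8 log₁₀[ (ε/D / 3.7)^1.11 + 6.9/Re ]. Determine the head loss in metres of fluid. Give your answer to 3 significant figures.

Q = 0.287 m³/h = 0.287/3600 = 7.972e-05 m³/s.
Cross-sectional area A = πD²/4 = π(0.0128)²/4 = 0.0001287 m²; mean velocity V = Q/A = 7.972e-05/0.0001287 = 0.6195 m/s.
Reynolds number Re = ρVD/μ = 998 · 0.6195 · 0.0128 / 0.00087 = 9097.
Re > 4000 → turbulent. Relative roughness ε/D = 2.3e-06/0.0128 = 0.00018. Haaland: 1/√f = -1.8 log₁₀[(0.00018/3.7)^1.11 + 6.9/9097] = -1.8 log₁₀[1.63e-05 + 0.000759] = 5.599, so f = 0.03189.
Darcy-Weisbach: ΔP = f(L/D)(ρV²/2) = 0.03189·(71/0.0128)·(998·0.6195²/2) = 0.03189·5547·191.5 = 3.388e+04 Pa.
Head loss h_f = ΔP/(ρg) = 3.388e+04/(998·9.81) = 3.46 m.

h_f ≈ 3.46 m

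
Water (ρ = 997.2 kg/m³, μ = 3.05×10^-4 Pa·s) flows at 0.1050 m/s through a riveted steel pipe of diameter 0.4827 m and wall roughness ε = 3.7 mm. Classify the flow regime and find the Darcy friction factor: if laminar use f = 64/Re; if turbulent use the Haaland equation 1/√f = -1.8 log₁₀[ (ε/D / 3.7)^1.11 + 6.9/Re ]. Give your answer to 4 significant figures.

Re = ρVD/μ = 997.2·0.105·0.4827/0.000305 = 1.657e+05.
Re > 4000 → turbulent. ε/D = 0.0037/0.4827 = 0.00767; Haaland: 1/√f = -1.8 log₁₀[0.00105 + 4.16e-05] = 5.332, so f = 0.03518.

f ≈ 0.03518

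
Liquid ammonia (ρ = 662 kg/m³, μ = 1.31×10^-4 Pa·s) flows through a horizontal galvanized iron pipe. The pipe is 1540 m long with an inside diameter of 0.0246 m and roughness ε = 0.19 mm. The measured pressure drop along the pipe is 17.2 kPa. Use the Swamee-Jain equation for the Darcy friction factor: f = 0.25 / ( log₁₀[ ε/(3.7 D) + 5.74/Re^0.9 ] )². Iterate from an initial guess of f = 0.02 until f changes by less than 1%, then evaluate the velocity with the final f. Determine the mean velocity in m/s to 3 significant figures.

V ≈ 0.146 m/s

Rearranging Darcy-Weisbach: V = √(2·ΔP·D/(f·L·ρ)). With ε/D = 0.00019/0.0246 = 0.00772, iterate starting from f = 0.02:
  f = 0.02 → V = √(2·1.72e+04·0.0246/(0.02·1540·662)) = 0.2037 m/s; Re = ρVD/μ = 2.533e+04; f → 0.03795
  f = 0.03795 → V = 0.1479 m/s; Re = 1.839e+04; f → 0.03892
  f = 0.03892 → V = 0.146 m/s; Re = 1.816e+04; f → 0.03896
Converged (Δf/f < 1%). With the final f = 0.03896: V = √(2·1.72e+04·0.0246/(0.03896·1540·662)) = 0.146 m/s.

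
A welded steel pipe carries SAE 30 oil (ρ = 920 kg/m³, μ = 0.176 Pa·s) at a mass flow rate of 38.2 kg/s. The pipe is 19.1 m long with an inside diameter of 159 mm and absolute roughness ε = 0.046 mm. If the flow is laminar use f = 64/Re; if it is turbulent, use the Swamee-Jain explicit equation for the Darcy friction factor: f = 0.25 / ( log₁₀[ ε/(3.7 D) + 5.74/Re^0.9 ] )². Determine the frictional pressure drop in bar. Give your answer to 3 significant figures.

ΔP ≈ 0.0890 bar

A = πD²/4 = π(0.159)²/4 = 0.01986 m²; mean velocity V = ṁ/(ρA) = 38.2/(920 · 0.01986) = 2.091 m/s.
Reynolds number Re = ρVD/μ = 920 · 2.091 · 0.159 / 0.176 = 1738.
Re < 2300 → laminar flow, so f = 64/Re = 64/1738 = 0.03682 (the turbulent correlation is not needed).
Darcy-Weisbach: ΔP = f(L/D)(ρV²/2) = 0.03682·(19.1/0.159)·(920·2.091²/2) = 0.03682·120.1·2012 = 8898 Pa.
ΔP = 8898 Pa = 0.0890 bar.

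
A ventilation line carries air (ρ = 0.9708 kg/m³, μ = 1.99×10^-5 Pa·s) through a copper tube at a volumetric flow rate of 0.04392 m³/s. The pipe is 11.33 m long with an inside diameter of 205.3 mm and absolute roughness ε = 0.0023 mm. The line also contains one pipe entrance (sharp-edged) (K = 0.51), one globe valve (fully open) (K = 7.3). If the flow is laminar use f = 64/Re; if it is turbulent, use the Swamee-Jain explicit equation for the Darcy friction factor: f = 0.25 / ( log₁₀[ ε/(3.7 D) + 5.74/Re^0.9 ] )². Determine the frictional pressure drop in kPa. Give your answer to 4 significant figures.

Cross-sectional area A = πD²/4 = π(0.2053)²/4 = 0.0331 m²; mean velocity V = Q/A = 0.04392/0.0331 = 1.327 m/s.
Reynolds number Re = ρVD/μ = 0.9708 · 1.327 · 0.2053 / 1.99e-05 = 1.329e+04.
Re > 4000 → turbulent. Relative roughness ε/D = 2.3e-06/0.2053 = 1.12e-05. Swamee-Jain: f = 0.25/(log₁₀[1.12e-05/3.7 + 5.74/1.329e+04^0.9])² = 0.25/(log₁₀[3.03e-06 + 0.00112])² = 0.25/(-2.951)² = 0.02871.
Total minor-loss coefficient ΣK = 1·0.51 + 1·7.3 = 7.81.
ΔP = [f·L/D + ΣK]·(ρV²/2) = [0.02871·11.33/0.2053 + 7.81]·(0.9708·1.327²/2) = [1.584 + 7.81]·0.8545 = 8.027 Pa.
ΔP = 8.027 Pa = 0.008027 kPa.

ΔP ≈ 0.008027 kPa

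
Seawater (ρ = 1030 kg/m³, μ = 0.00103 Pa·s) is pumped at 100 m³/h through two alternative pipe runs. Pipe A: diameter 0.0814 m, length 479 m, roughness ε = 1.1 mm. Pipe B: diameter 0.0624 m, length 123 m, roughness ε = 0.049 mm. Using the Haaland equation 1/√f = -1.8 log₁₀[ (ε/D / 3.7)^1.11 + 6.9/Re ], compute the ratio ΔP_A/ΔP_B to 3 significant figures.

Pipe A: V = Q/A = 0.02778/0.005204 = 5.338 m/s; Re = 4.345e+05; ε/D = 0.0135; Haaland → f = 0.04227; ΔP_A = f(L/D)(ρV²/2) = 3.65e+06 Pa.
Pipe B: V = Q/A = 0.02778/0.003058 = 9.083 m/s; Re = 5.668e+05; ε/D = 0.000785; Haaland → f = 0.01912; ΔP_B = f(L/D)(ρV²/2) = 1.601e+06 Pa.
ΔP_A/ΔP_B = 3.65e+06/1.601e+06 = 2.28.

ΔP_A/ΔP_B ≈ 2.28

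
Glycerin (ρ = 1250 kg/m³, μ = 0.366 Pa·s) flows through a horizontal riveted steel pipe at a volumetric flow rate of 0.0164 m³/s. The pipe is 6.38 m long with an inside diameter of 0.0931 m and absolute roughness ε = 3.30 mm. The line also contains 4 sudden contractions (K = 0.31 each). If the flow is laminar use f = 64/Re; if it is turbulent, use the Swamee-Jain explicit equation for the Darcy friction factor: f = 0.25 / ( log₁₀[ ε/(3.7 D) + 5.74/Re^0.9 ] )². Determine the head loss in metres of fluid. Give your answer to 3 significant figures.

h_f ≈ 2.06 m

Cross-sectional area A = πD²/4 = π(0.0931)²/4 = 0.006808 m²; mean velocity V = Q/A = 0.0164/0.006808 = 2.409 m/s.
Reynolds number Re = ρVD/μ = 1250 · 2.409 · 0.0931 / 0.366 = 766.
Re < 2300 → laminar flow, so f = 64/Re = 64/766 = 0.08355 (the turbulent correlation is not needed).
Total minor-loss coefficient ΣK = 4·0.31 = 1.24.
ΔP = [f·L/D + ΣK]·(ρV²/2) = [0.08355·6.38/0.0931 + 1.24]·(1250·2.409²/2) = [5.726 + 1.24]·3627 = 2.527e+04 Pa.
Head loss h_f = ΔP/(ρg) = 2.527e+04/(1250·9.81) = 2.06 m.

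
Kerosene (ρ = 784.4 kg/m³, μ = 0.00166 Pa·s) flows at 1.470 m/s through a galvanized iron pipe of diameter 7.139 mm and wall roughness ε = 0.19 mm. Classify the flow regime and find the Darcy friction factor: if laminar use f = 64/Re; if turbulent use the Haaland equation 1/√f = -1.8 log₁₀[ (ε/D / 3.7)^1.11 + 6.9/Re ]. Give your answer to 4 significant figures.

Re = ρVD/μ = 784.4·1.47·0.007139/0.00166 = 4959.
Re > 4000 → turbulent. ε/D = 0.00019/0.007139 = 0.0266; Haaland: 1/√f = -1.8 log₁₀[0.00418 + 0.00139] = 4.057, so f = 0.06075.

f ≈ 0.06075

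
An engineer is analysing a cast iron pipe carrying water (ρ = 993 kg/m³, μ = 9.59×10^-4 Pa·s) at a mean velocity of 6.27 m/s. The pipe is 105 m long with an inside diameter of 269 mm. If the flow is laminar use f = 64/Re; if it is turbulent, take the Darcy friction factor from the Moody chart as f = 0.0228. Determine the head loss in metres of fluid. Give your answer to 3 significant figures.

h_f ≈ 17.8 m

Reynolds number Re = ρVD/μ = 993 · 6.27 · 0.269 / 0.000959 = 1.746e+06.
Re > 4000 → turbulent; use the Moody-chart value f = 0.0228.
Darcy-Weisbach: ΔP = f(L/D)(ρV²/2) = 0.0228·(105/0.269)·(993·6.27²/2) = 0.0228·390.3·1.952e+04 = 1.737e+05 Pa.
Head loss h_f = ΔP/(ρg) = 1.737e+05/(993·9.81) = 17.8 m.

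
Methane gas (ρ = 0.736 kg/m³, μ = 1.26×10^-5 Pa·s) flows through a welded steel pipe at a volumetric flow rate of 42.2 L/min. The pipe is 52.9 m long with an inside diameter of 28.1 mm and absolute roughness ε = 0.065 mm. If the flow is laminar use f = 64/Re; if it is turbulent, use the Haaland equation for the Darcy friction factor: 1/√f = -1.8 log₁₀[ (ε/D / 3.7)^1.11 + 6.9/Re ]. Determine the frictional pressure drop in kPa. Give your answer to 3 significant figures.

ΔP ≈ 0.0306 kPa

Q = 42.2 L/min = 42.2/60000 = 0.0007033 m³/s.
Cross-sectional area A = πD²/4 = π(0.0281)²/4 = 0.0006202 m²; mean velocity V = Q/A = 0.0007033/0.0006202 = 1.134 m/s.
Reynolds number Re = ρVD/μ = 0.736 · 1.134 · 0.0281 / 1.26e-05 = 1862.
Re < 2300 → laminar flow, so f = 64/Re = 64/1862 = 0.03438 (the turbulent correlation is not needed).
Darcy-Weisbach: ΔP = f(L/D)(ρV²/2) = 0.03438·(52.9/0.0281)·(0.736·1.134²/2) = 0.03438·1883·0.4733 = 30.64 Pa.
ΔP = 30.64 Pa = 0.0306 kPa.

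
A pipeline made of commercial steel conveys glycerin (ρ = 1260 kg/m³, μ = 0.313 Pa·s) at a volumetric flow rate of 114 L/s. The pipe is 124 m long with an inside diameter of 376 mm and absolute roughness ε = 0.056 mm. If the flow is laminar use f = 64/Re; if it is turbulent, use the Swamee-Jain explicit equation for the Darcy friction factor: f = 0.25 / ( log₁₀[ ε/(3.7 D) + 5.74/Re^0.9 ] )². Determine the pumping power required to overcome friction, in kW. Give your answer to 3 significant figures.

Q = 114 L/s = 114/1000 = 0.114 m³/s.
Cross-sectional area A = πD²/4 = π(0.376)²/4 = 0.111 m²; mean velocity V = Q/A = 0.114/0.111 = 1.027 m/s.
Reynolds number Re = ρVD/μ = 1260 · 1.027 · 0.376 / 0.313 = 1554.
Re < 2300 → laminar flow, so f = 64/Re = 64/1554 = 0.04118 (the turbulent correlation is not needed).
Darcy-Weisbach: ΔP = f(L/D)(ρV²/2) = 0.04118·(124/0.376)·(1260·1.027²/2) = 0.04118·329.8·664.1 = 9019 Pa.
Pumping power P = QΔP = 0.114·9019 = 1028 W = 1.03 kW.

P ≈ 1.03 kW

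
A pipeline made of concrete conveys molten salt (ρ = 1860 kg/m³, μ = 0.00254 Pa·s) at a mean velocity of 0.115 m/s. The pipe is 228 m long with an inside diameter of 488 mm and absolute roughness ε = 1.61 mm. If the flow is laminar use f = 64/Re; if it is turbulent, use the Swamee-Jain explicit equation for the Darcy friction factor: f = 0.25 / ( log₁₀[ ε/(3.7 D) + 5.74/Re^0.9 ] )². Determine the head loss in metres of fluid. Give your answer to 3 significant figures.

Reynolds number Re = ρVD/μ = 1860 · 0.115 · 0.488 / 0.00254 = 4.11e+04.
Re > 4000 → turbulent. Relative roughness ε/D = 0.00161/0.488 = 0.0033. Swamee-Jain: f = 0.25/(log₁₀[0.0033/3.7 + 5.74/4.11e+04^0.9])² = 0.25/(log₁₀[0.000892 + 0.000404])² = 0.25/(-2.887)² = 0.02999.
Darcy-Weisbach: ΔP = f(L/D)(ρV²/2) = 0.02999·(228/0.488)·(1860·0.115²/2) = 0.02999·467.2·12.3 = 172.3 Pa.
Head loss h_f = ΔP/(ρg) = 172.3/(1860·9.81) = 0.00944 m.

h_f ≈ 0.00944 m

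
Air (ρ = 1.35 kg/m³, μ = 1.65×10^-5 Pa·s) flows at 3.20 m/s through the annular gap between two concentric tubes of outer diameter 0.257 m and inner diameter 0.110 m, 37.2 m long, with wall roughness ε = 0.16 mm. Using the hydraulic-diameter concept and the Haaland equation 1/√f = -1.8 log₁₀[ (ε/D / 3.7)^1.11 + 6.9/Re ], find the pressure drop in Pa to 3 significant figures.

ΔP ≈ 43.5 Pa

Hydraulic diameter D_h = 4A/P = D_o - D_i = 0.257 - 0.11 = 0.147 m.
Re = ρVD_h/μ = 1.35·3.2·0.147/1.65e-05 = 3.849e+04.
ε/D_h = 0.00016/0.147 = 0.00109; Haaland gives 1/√f = -1.8 log₁₀[0.00012+0.000179] = 6.342, so f = 0.02486.
ΔP = f(L/D_h)(ρV²/2) = 0.02486·37.2/0.147·6.912 = 43.48 Pa.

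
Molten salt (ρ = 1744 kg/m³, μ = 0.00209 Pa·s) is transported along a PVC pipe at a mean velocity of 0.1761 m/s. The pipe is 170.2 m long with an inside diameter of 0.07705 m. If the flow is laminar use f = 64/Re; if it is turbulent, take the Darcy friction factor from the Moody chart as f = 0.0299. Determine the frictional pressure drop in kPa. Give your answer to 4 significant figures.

ΔP ≈ 1.786 kPa

Reynolds number Re = ρVD/μ = 1744 · 0.1761 · 0.07705 / 0.00209 = 1.132e+04.
Re > 4000 → turbulent; use the Moody-chart value f = 0.0299.
Darcy-Weisbach: ΔP = f(L/D)(ρV²/2) = 0.0299·(170.2/0.07705)·(1744·0.1761²/2) = 0.0299·2209·27.04 = 1786 Pa.
ΔP = 1786 Pa = 1.786 kPa.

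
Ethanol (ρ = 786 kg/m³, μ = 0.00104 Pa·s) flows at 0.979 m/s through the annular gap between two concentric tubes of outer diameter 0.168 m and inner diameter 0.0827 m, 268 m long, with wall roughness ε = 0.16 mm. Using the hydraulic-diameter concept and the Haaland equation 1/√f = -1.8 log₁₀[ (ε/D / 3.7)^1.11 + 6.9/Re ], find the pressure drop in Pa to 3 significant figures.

ΔP ≈ 30100 Pa

Hydraulic diameter D_h = 4A/P = D_o - D_i = 0.168 - 0.0827 = 0.0853 m.
Re = ρVD_h/μ = 786·0.979·0.0853/0.00104 = 6.311e+04.
ε/D_h = 0.00016/0.0853 = 0.00188; Haaland gives 1/√f = -1.8 log₁₀[0.00022+0.000109] = 6.268, so f = 0.02545.
ΔP = f(L/D_h)(ρV²/2) = 0.02545·268/0.0853·376.7 = 3.012e+04 Pa.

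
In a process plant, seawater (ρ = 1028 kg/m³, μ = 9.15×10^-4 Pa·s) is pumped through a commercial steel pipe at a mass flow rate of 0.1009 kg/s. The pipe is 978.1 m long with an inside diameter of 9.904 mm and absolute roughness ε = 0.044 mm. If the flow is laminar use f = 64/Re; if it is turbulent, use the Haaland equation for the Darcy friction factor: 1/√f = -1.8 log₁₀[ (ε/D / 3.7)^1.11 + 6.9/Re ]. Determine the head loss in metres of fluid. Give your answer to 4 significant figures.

A = πD²/4 = π(0.009904)²/4 = 7.704e-05 m²; mean velocity V = ṁ/(ρA) = 0.1009/(1028 · 7.704e-05) = 1.274 m/s.
Reynolds number Re = ρVD/μ = 1028 · 1.274 · 0.009904 / 0.000915 = 1.418e+04.
Re > 4000 → turbulent. Relative roughness ε/D = 4.4e-05/0.009904 = 0.00444. Haaland: 1/√f = -1.8 log₁₀[(0.00444/3.7)^1.11 + 6.9/1.418e+04] = -1.8 log₁₀[0.000573 + 0.000487] = 5.355, so f = 0.03488.
Darcy-Weisbach: ΔP = f(L/D)(ρV²/2) = 0.03488·(978.1/0.009904)·(1028·1.274²/2) = 0.03488·9.876e+04·834.3 = 2.874e+06 Pa.
Head loss h_f = ΔP/(ρg) = 2.874e+06/(1028·9.81) = 285.0 m.

h_f ≈ 285.0 m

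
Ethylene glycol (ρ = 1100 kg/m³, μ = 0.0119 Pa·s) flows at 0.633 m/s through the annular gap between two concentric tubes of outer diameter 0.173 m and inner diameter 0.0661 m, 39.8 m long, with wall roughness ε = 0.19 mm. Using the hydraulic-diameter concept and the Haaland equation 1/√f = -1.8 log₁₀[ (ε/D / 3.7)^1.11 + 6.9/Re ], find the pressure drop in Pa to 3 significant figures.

Hydraulic diameter D_h = 4A/P = D_o - D_i = 0.173 - 0.0661 = 0.1069 m.
Re = ρVD_h/μ = 1100·0.633·0.1069/0.0119 = 6255.
ε/D_h = 0.00019/0.1069 = 0.00178; Haaland gives 1/√f = -1.8 log₁₀[0.000207+0.0011] = 5.189, so f = 0.03714.
ΔP = f(L/D_h)(ρV²/2) = 0.03714·39.8/0.1069·220.4 = 3048 Pa.

ΔP ≈ 3050 Pa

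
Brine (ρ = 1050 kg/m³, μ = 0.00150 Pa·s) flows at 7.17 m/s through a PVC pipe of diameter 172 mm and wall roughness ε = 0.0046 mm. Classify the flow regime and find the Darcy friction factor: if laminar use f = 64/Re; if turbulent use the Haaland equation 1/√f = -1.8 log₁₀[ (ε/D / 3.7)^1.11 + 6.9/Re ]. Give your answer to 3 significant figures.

Re = ρVD/μ = 1050·7.17·0.172/0.0015 = 8.633e+05.
Re > 4000 → turbulent. ε/D = 4.6e-06/0.172 = 2.67e-05; Haaland: 1/√f = -1.8 log₁₀[1.97e-06 + 7.99e-06] = 9.003, so f = 0.01234.

f ≈ 0.0123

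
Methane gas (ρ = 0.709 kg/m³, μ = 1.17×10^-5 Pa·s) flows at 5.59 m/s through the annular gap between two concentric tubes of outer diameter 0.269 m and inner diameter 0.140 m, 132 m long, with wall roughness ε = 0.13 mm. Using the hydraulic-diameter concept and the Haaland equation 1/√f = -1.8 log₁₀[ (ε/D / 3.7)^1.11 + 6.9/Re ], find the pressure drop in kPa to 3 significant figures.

Hydraulic diameter D_h = 4A/P = D_o - D_i = 0.269 - 0.14 = 0.129 m.
Re = ρVD_h/μ = 0.709·5.59·0.129/1.17e-05 = 4.37e+04.
ε/D_h = 0.00013/0.129 = 0.00101; Haaland gives 1/√f = -1.8 log₁₀[0.00011+0.000158] = 6.428, so f = 0.0242.
ΔP = f(L/D_h)(ρV²/2) = 0.0242·132/0.129·11.08 = 274.3 Pa.
ΔP = 0.274 kPa.

ΔP ≈ 0.274 kPa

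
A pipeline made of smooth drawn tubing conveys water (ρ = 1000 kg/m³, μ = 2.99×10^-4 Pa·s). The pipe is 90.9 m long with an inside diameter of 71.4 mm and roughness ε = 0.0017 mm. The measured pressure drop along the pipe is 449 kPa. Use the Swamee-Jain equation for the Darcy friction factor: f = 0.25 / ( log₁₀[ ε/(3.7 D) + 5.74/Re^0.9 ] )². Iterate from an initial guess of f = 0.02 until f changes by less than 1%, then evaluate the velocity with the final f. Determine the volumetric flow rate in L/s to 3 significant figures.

Q ≈ 31.7 L/s

Rearranging Darcy-Weisbach: V = √(2·ΔP·D/(f·L·ρ)). With ε/D = 1.7e-06/0.0714 = 2.38e-05, iterate starting from f = 0.02:
  f = 0.02 → V = √(2·4.49e+05·0.0714/(0.02·90.9·1000)) = 5.939 m/s; Re = ρVD/μ = 1.418e+06; f → 0.01163
  f = 0.01163 → V = 7.787 m/s; Re = 1.86e+06; f → 0.01127
  f = 0.01127 → V = 7.911 m/s; Re = 1.889e+06; f → 0.01125
Converged (Δf/f < 1%). With the final f = 0.01125: V = √(2·4.49e+05·0.0714/(0.01125·90.9·1000)) = 7.918 m/s.
Q = V·A = 7.918·(π/4·0.0714²) = 0.0317 m³/s = 31.7 L/s.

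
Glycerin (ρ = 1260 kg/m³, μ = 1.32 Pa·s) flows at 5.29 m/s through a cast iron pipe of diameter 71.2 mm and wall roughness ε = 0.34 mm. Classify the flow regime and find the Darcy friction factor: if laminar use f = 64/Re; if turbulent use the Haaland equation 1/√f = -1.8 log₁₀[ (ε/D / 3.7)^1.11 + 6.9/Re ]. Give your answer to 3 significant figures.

f ≈ 0.178

Re = ρVD/μ = 1260·5.29·0.0712/1.32 = 359.5.
Re < 2300 → laminar, so f = 64/Re = 0.178 (roughness is irrelevant in laminar flow).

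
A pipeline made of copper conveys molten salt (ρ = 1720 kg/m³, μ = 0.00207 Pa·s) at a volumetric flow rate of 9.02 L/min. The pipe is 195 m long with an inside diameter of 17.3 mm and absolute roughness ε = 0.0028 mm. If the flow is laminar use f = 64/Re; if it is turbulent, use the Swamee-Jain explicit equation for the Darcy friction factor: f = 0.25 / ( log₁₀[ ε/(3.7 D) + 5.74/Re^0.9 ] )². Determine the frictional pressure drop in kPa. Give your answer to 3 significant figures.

ΔP ≈ 127 kPa

Q = 9.02 L/min = 9.02/60000 = 0.0001503 m³/s.
Cross-sectional area A = πD²/4 = π(0.0173)²/4 = 0.0002351 m²; mean velocity V = Q/A = 0.0001503/0.0002351 = 0.6395 m/s.
Reynolds number Re = ρVD/μ = 1720 · 0.6395 · 0.0173 / 0.00207 = 9193.
Re > 4000 → turbulent. Relative roughness ε/D = 2.8e-06/0.0173 = 0.000162. Swamee-Jain: f = 0.25/(log₁₀[0.000162/3.7 + 5.74/9193^0.9])² = 0.25/(log₁₀[4.37e-05 + 0.00156])² = 0.25/(-2.796)² = 0.03198.
Darcy-Weisbach: ΔP = f(L/D)(ρV²/2) = 0.03198·(195/0.0173)·(1720·0.6395²/2) = 0.03198·1.127e+04·351.8 = 1.268e+05 Pa.
ΔP = 1.268e+05 Pa = 127 kPa.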